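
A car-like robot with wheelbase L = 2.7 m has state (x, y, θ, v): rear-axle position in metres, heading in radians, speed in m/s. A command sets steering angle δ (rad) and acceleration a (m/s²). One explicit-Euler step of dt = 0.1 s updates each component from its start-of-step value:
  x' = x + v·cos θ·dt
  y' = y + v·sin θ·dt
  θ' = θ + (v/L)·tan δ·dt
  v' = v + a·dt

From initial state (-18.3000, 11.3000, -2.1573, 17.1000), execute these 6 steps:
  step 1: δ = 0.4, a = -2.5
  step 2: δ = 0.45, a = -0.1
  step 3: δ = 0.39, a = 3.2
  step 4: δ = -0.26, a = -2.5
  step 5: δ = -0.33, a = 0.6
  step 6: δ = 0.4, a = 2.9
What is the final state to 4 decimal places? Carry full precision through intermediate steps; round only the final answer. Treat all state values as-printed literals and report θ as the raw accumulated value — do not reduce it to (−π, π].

after step 1 (δ=0.4, a=-2.5): (-19.246404, 9.875774, -1.889531, 16.850000)
after step 2 (δ=0.45, a=-0.1): (-19.774424, 8.275643, -1.588069, 16.840000)
after step 3 (δ=0.39, a=3.2): (-19.803509, 6.591894, -1.331692, 17.160000)
after step 4 (δ=-0.26, a=-2.5): (-19.397105, 4.924713, -1.500764, 16.910000)
after step 5 (δ=-0.33, a=0.6): (-19.278777, 3.237858, -1.715286, 16.970000)
after step 6 (δ=0.4, a=2.9): (-19.523124, 1.558542, -1.449553, 17.260000)

(-19.5231, 1.5585, -1.4496, 17.2600)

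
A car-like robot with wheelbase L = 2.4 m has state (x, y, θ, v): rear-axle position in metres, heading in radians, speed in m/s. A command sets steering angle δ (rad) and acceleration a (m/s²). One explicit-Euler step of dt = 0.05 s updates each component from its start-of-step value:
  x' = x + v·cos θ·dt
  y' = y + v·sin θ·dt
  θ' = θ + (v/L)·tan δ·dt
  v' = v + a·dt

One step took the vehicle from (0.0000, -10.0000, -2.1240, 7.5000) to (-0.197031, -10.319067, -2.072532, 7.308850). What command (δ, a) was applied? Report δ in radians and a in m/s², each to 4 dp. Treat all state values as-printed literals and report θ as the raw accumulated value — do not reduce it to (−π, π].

δ = 0.3182, a = -3.8230

a = (v'−v)/dt = (-0.191150)/0.05 = -3.8230
Δθ = θ'−θ = 0.051468;  (v·dt/L) = 7.5000·0.05/2.4 = 0.156250
tan δ = Δθ·L/(v·dt) = 0.329395  →  δ = 0.3182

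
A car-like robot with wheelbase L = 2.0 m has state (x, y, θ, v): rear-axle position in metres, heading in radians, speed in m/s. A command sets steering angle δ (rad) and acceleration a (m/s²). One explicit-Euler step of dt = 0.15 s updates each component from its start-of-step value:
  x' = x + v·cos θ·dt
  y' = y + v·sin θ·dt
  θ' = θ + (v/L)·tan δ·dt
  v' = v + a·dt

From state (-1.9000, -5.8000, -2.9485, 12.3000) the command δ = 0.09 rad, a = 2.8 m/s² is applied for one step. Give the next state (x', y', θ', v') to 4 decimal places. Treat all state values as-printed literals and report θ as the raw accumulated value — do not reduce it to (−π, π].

(-3.7107, -6.1540, -2.8653, 12.7200)

x' = -1.9000 + 12.3000·cos(-2.9485)·0.15 = -3.7107
y' = -5.8000 + 12.3000·sin(-2.9485)·0.15 = -6.1540
θ' = -2.9485 + (12.3000/2.0)·tan(0.09)·0.15 = -2.8653
v' = 12.3000 + 2.8000·0.15 = 12.7200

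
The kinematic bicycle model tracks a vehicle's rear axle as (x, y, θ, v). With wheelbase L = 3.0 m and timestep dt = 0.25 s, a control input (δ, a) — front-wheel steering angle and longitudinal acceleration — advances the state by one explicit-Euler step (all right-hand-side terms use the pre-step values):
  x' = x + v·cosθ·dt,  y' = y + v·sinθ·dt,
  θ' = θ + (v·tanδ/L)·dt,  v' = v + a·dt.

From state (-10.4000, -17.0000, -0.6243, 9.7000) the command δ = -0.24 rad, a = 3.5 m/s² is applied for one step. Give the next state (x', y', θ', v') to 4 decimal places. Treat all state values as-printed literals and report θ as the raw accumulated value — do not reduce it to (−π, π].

x' = -10.4000 + 9.7000·cos(-0.6243)·0.25 = -8.4324
y' = -17.0000 + 9.7000·sin(-0.6243)·0.25 = -18.4175
θ' = -0.6243 + (9.7000/3.0)·tan(-0.24)·0.25 = -0.8221
v' = 9.7000 + 3.5000·0.25 = 10.5750

(-8.4324, -18.4175, -0.8221, 10.5750)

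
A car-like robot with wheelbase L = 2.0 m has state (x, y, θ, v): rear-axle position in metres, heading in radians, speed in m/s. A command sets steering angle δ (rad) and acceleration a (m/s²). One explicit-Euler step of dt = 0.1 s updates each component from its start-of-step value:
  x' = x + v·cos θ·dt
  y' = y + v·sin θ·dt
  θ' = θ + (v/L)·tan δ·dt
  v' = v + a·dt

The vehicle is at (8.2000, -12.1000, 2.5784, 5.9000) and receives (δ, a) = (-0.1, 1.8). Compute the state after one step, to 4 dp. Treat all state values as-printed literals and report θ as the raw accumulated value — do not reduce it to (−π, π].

x' = 8.2000 + 5.9000·cos(2.5784)·0.1 = 7.7011
y' = -12.1000 + 5.9000·sin(2.5784)·0.1 = -11.7850
θ' = 2.5784 + (5.9000/2.0)·tan(-0.1)·0.1 = 2.5488
v' = 5.9000 + 1.8000·0.1 = 6.0800

(7.7011, -11.7850, 2.5488, 6.0800)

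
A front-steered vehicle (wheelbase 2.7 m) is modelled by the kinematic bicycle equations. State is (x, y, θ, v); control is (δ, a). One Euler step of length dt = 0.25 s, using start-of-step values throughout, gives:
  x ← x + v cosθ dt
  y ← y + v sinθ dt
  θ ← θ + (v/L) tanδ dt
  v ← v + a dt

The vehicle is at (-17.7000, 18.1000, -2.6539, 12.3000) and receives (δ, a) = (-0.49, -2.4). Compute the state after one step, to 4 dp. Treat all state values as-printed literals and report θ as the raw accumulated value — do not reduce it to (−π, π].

(-20.4165, 16.6591, -3.2614, 11.7000)

x' = -17.7000 + 12.3000·cos(-2.6539)·0.25 = -20.4165
y' = 18.1000 + 12.3000·sin(-2.6539)·0.25 = 16.6591
θ' = -2.6539 + (12.3000/2.7)·tan(-0.49)·0.25 = -3.2614
v' = 12.3000 − 2.4000·0.25 = 11.7000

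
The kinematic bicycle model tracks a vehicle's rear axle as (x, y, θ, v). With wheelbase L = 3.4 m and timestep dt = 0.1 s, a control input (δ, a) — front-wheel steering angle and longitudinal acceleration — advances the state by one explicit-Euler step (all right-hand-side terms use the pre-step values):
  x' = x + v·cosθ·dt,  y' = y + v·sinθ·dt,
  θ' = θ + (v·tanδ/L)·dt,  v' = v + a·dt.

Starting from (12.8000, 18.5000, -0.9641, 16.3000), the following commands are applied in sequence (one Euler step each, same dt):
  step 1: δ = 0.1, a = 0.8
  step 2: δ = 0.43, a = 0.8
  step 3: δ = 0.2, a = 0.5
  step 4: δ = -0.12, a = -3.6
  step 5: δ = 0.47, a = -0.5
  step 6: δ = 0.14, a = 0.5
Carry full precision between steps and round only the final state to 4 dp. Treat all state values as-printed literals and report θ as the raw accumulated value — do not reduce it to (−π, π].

after step 1 (δ=0.1, a=0.8): (13.729355, 17.160896, -0.915998, 16.380000)
after step 2 (δ=0.43, a=0.8): (14.726895, 15.861682, -0.695051, 16.460000)
after step 3 (δ=0.2, a=0.5): (15.991058, 14.807543, -0.596915, 16.510000)
after step 4 (δ=-0.12, a=-3.6): (17.356556, 13.879526, -0.655467, 16.150000)
after step 5 (δ=0.47, a=-0.5): (18.636869, 12.895135, -0.414184, 16.100000)
after step 6 (δ=0.14, a=0.5): (20.110735, 12.247203, -0.347453, 16.150000)

(20.1107, 12.2472, -0.3475, 16.1500)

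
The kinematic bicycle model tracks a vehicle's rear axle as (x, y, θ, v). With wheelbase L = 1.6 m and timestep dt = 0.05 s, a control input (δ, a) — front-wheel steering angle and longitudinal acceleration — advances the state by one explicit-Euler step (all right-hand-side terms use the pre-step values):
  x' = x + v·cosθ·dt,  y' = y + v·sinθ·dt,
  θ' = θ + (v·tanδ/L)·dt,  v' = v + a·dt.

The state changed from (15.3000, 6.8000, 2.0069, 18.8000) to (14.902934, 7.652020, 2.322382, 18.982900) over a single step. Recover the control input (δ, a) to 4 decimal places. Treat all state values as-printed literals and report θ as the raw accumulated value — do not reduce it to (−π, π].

δ = 0.4928, a = 3.6580

a = (v'−v)/dt = (0.182900)/0.05 = 3.6580
Δθ = θ'−θ = 0.315482;  (v·dt/L) = 18.8000·0.05/1.6 = 0.587500
tan δ = Δθ·L/(v·dt) = 0.536991  →  δ = 0.4928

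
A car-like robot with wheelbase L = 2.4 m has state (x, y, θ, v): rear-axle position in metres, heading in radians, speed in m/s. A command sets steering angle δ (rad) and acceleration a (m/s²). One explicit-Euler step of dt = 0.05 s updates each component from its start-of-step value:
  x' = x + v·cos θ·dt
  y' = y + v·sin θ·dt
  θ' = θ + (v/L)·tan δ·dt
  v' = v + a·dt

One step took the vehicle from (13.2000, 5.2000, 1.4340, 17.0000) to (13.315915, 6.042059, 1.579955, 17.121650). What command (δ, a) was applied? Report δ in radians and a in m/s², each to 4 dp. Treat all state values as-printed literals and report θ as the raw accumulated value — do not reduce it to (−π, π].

a = (v'−v)/dt = (0.121650)/0.05 = 2.4330
Δθ = θ'−θ = 0.145955;  (v·dt/L) = 17.0000·0.05/2.4 = 0.354167
tan δ = Δθ·L/(v·dt) = 0.412108  →  δ = 0.3909

δ = 0.3909, a = 2.4330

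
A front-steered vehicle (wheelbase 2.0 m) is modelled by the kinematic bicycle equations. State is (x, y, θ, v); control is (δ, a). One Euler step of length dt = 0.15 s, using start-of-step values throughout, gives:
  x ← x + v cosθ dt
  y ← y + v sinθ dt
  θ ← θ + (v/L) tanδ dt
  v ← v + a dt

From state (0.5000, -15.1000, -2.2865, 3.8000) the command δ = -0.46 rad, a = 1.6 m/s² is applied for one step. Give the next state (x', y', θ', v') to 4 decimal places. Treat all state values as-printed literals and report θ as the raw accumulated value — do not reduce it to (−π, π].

x' = 0.5000 + 3.8000·cos(-2.2865)·0.15 = 0.1260
y' = -15.1000 + 3.8000·sin(-2.2865)·0.15 = -15.5301
θ' = -2.2865 + (3.8000/2.0)·tan(-0.46)·0.15 = -2.4277
v' = 3.8000 + 1.6000·0.15 = 4.0400

(0.1260, -15.5301, -2.4277, 4.0400)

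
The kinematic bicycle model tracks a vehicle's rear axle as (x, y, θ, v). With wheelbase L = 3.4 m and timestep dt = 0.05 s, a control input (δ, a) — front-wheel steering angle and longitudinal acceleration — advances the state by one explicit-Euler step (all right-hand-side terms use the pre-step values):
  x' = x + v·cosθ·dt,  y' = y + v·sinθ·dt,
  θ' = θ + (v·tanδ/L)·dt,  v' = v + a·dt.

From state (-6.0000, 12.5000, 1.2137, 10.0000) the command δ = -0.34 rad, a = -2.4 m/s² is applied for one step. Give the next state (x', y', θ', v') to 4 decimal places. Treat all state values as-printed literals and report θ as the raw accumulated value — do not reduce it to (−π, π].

x' = -6.0000 + 10.0000·cos(1.2137)·0.05 = -5.8252
y' = 12.5000 + 10.0000·sin(1.2137)·0.05 = 12.9685
θ' = 1.2137 + (10.0000/3.4)·tan(-0.34)·0.05 = 1.1617
v' = 10.0000 − 2.4000·0.05 = 9.8800

(-5.8252, 12.9685, 1.1617, 9.8800)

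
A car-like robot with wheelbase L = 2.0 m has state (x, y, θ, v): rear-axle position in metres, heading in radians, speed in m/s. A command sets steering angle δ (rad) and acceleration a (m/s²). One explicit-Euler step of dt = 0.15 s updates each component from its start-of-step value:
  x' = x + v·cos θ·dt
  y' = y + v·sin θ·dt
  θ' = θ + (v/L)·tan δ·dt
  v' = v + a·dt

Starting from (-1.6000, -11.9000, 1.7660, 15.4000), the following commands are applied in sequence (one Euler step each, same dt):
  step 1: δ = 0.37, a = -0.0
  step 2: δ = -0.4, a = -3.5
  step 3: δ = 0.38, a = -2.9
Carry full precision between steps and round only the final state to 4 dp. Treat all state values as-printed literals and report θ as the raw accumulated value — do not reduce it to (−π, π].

after step 1 (δ=0.37, a=-0.0): (-2.048062, -9.633871, 2.213982, 15.400000)
after step 2 (δ=-0.4, a=-3.5): (-3.433479, -7.785434, 1.725656, 14.875000)
after step 3 (δ=0.38, a=-2.9): (-3.777630, -5.580885, 2.171251, 14.440000)

(-3.7776, -5.5809, 2.1713, 14.4400)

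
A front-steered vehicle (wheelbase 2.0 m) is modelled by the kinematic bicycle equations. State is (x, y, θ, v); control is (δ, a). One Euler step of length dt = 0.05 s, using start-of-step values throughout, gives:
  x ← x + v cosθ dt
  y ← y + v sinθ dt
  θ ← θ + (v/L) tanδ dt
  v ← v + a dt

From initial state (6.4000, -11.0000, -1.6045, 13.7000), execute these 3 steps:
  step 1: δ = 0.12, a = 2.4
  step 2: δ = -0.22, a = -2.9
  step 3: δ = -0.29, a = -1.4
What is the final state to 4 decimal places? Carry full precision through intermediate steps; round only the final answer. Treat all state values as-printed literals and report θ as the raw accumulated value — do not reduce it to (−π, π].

(6.3346, -13.0577, -1.7425, 13.6050)

after step 1 (δ=0.12, a=2.4): (6.376917, -11.684611, -1.563202, 13.820000)
after step 2 (δ=-0.22, a=-2.9): (6.382165, -12.375591, -1.640462, 13.675000)
after step 3 (δ=-0.29, a=-1.4): (6.334570, -13.057682, -1.742482, 13.605000)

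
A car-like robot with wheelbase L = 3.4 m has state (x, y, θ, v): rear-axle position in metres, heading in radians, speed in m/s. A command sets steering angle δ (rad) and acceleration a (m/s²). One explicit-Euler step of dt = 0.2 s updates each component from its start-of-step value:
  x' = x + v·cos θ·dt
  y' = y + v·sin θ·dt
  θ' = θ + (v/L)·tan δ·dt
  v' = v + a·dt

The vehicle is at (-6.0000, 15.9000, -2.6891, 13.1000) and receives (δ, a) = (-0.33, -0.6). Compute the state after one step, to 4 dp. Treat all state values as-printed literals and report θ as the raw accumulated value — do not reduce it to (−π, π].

x' = -6.0000 + 13.1000·cos(-2.6891)·0.2 = -8.3563
y' = 15.9000 + 13.1000·sin(-2.6891)·0.2 = 14.7545
θ' = -2.6891 + (13.1000/3.4)·tan(-0.33)·0.2 = -2.9530
v' = 13.1000 − 0.6000·0.2 = 12.9800

(-8.3563, 14.7545, -2.9530, 12.9800)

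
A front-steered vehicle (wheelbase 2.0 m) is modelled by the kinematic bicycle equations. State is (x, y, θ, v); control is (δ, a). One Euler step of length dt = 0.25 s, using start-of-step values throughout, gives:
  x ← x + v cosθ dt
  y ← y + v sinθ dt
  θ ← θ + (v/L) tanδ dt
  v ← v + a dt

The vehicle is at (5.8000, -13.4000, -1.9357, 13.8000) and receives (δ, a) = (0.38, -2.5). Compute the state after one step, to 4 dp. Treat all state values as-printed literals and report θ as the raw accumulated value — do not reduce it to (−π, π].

x' = 5.8000 + 13.8000·cos(-1.9357)·0.25 = 4.5688
y' = -13.4000 + 13.8000·sin(-1.9357)·0.25 = -16.6228
θ' = -1.9357 + (13.8000/2.0)·tan(0.38)·0.25 = -1.2467
v' = 13.8000 − 2.5000·0.25 = 13.1750

(4.5688, -16.6228, -1.2467, 13.1750)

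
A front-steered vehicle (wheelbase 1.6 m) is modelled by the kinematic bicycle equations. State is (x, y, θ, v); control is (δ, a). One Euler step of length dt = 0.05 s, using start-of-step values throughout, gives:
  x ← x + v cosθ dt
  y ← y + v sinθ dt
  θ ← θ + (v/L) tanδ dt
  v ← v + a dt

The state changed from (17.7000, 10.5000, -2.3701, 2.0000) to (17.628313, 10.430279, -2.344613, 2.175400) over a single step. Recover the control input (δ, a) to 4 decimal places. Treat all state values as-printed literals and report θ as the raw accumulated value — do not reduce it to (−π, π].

δ = 0.3872, a = 3.5080

a = (v'−v)/dt = (0.175400)/0.05 = 3.5080
Δθ = θ'−θ = 0.025487;  (v·dt/L) = 2.0000·0.05/1.6 = 0.062500
tan δ = Δθ·L/(v·dt) = 0.407792  →  δ = 0.3872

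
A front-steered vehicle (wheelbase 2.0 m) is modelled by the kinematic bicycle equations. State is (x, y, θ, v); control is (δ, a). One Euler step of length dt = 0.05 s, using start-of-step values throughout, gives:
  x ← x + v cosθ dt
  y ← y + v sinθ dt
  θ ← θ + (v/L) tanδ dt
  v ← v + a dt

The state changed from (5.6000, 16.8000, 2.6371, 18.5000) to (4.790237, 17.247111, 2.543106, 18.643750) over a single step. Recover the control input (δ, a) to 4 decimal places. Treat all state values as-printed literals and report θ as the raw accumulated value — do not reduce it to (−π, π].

a = (v'−v)/dt = (0.143750)/0.05 = 2.8750
Δθ = θ'−θ = -0.093994;  (v·dt/L) = 18.5000·0.05/2.0 = 0.462500
tan δ = Δθ·L/(v·dt) = -0.203230  →  δ = -0.2005

δ = -0.2005, a = 2.8750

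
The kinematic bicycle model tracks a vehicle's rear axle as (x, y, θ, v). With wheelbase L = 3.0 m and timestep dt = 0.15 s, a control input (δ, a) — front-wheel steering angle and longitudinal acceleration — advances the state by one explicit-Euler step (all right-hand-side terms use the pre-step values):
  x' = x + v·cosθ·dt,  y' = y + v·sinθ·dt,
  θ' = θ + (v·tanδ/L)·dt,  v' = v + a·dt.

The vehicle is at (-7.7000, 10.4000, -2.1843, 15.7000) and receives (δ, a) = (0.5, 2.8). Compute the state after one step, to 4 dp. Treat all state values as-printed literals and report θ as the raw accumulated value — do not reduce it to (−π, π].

(-9.0559, 8.4745, -1.7555, 16.1200)

x' = -7.7000 + 15.7000·cos(-2.1843)·0.15 = -9.0559
y' = 10.4000 + 15.7000·sin(-2.1843)·0.15 = 8.4745
θ' = -2.1843 + (15.7000/3.0)·tan(0.5)·0.15 = -1.7555
v' = 15.7000 + 2.8000·0.15 = 16.1200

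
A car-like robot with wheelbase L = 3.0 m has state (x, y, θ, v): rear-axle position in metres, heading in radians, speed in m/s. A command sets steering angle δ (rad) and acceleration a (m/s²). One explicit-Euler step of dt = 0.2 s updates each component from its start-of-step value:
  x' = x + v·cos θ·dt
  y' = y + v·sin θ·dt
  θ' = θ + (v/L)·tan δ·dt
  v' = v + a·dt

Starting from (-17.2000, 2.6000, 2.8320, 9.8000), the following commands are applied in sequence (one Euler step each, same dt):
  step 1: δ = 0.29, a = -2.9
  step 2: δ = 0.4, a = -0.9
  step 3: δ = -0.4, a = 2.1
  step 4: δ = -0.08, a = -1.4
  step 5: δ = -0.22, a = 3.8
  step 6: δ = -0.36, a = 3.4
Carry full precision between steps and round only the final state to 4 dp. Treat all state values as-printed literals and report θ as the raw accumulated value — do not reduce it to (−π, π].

after step 1 (δ=0.29, a=-2.9): (-19.066817, 3.197155, 3.026963, 9.220000)
after step 2 (δ=0.4, a=-0.9): (-20.898715, 3.408069, 3.286840, 9.040000)
after step 3 (δ=-0.4, a=2.1): (-22.687677, 3.146384, 3.032037, 9.460000)
after step 4 (δ=-0.08, a=-1.4): (-24.568334, 3.353250, 2.981475, 9.180000)
after step 5 (δ=-0.22, a=3.8): (-26.380849, 3.645971, 2.844620, 9.940000)
after step 6 (δ=-0.36, a=3.4): (-28.281828, 4.227713, 2.595191, 10.620000)

(-28.2818, 4.2277, 2.5952, 10.6200)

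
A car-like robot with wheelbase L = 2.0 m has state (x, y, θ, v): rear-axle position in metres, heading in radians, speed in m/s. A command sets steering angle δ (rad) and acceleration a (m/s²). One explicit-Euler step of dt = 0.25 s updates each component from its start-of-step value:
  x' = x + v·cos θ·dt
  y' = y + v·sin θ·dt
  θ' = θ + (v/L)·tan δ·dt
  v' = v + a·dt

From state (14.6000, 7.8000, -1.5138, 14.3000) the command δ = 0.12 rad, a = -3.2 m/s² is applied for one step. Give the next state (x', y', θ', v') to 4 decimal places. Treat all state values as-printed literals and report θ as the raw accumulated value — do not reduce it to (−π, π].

(14.8037, 4.2308, -1.2983, 13.5000)

x' = 14.6000 + 14.3000·cos(-1.5138)·0.25 = 14.8037
y' = 7.8000 + 14.3000·sin(-1.5138)·0.25 = 4.2308
θ' = -1.5138 + (14.3000/2.0)·tan(0.12)·0.25 = -1.2983
v' = 14.3000 − 3.2000·0.25 = 13.5000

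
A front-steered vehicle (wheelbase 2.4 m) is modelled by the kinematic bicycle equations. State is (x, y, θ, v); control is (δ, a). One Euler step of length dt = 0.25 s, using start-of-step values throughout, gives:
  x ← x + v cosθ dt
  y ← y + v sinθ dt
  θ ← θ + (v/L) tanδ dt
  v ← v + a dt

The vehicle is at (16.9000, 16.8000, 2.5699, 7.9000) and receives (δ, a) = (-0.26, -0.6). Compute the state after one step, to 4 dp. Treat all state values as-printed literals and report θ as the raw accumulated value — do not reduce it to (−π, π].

(15.2391, 17.8686, 2.3510, 7.7500)

x' = 16.9000 + 7.9000·cos(2.5699)·0.25 = 15.2391
y' = 16.8000 + 7.9000·sin(2.5699)·0.25 = 17.8686
θ' = 2.5699 + (7.9000/2.4)·tan(-0.26)·0.25 = 2.3510
v' = 7.9000 − 0.6000·0.25 = 7.7500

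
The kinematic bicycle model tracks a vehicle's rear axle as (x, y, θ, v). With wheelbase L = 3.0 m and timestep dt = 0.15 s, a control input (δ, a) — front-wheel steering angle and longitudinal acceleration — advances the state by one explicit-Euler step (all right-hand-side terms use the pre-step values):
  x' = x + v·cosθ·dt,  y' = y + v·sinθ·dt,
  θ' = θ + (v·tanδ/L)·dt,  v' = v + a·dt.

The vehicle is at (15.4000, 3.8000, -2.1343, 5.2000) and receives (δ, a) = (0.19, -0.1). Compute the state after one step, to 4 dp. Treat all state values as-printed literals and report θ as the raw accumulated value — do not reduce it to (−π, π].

x' = 15.4000 + 5.2000·cos(-2.1343)·0.15 = 14.9834
y' = 3.8000 + 5.2000·sin(-2.1343)·0.15 = 3.1406
θ' = -2.1343 + (5.2000/3.0)·tan(0.19)·0.15 = -2.0843
v' = 5.2000 − 0.1000·0.15 = 5.1850

(14.9834, 3.1406, -2.0843, 5.1850)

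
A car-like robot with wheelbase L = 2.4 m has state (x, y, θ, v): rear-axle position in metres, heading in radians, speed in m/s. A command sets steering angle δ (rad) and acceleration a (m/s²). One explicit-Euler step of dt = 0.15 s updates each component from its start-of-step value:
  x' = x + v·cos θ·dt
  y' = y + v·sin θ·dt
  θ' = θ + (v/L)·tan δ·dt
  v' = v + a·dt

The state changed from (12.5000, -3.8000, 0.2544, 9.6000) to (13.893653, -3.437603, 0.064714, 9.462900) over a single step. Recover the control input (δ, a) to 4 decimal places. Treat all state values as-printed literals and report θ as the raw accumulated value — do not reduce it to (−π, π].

δ = -0.3062, a = -0.9140

a = (v'−v)/dt = (-0.137100)/0.15 = -0.9140
Δθ = θ'−θ = -0.189686;  (v·dt/L) = 9.6000·0.15/2.4 = 0.600000
tan δ = Δθ·L/(v·dt) = -0.316143  →  δ = -0.3062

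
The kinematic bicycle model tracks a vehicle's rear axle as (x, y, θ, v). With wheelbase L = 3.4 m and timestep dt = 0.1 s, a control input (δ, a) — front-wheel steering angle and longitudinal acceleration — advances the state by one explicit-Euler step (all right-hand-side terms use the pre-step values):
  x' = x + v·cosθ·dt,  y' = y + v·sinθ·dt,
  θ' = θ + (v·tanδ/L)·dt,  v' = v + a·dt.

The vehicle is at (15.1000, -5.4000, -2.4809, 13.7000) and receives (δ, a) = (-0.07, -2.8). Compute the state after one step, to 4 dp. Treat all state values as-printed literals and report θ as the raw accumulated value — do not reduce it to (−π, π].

x' = 15.1000 + 13.7000·cos(-2.4809)·0.1 = 14.0183
y' = -5.4000 + 13.7000·sin(-2.4809)·0.1 = -6.2407
θ' = -2.4809 + (13.7000/3.4)·tan(-0.07)·0.1 = -2.5092
v' = 13.7000 − 2.8000·0.1 = 13.4200

(14.0183, -6.2407, -2.5092, 13.4200)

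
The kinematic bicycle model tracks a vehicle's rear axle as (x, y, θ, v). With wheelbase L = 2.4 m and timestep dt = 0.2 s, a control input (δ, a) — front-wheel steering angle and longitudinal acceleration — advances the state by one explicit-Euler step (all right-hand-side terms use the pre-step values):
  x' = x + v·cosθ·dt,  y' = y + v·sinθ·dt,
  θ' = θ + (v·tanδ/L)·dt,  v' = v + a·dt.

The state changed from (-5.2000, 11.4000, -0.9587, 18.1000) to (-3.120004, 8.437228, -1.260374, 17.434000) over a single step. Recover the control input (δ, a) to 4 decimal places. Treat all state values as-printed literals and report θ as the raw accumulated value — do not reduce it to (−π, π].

a = (v'−v)/dt = (-0.666000)/0.2 = -3.3300
Δθ = θ'−θ = -0.301674;  (v·dt/L) = 18.1000·0.2/2.4 = 1.508333
tan δ = Δθ·L/(v·dt) = -0.200005  →  δ = -0.1974

δ = -0.1974, a = -3.3300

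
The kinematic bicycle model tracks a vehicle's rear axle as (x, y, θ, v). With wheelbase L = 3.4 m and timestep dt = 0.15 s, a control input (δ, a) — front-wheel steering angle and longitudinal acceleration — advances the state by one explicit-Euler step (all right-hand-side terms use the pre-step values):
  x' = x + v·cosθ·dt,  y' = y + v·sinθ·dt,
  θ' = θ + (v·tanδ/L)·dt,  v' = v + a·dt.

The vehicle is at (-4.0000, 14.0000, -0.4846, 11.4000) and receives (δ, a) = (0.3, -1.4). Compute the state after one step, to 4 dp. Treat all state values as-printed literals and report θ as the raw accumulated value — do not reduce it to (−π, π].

(-2.4869, 13.2034, -0.3290, 11.1900)

x' = -4.0000 + 11.4000·cos(-0.4846)·0.15 = -2.4869
y' = 14.0000 + 11.4000·sin(-0.4846)·0.15 = 13.2034
θ' = -0.4846 + (11.4000/3.4)·tan(0.3)·0.15 = -0.3290
v' = 11.4000 − 1.4000·0.15 = 11.1900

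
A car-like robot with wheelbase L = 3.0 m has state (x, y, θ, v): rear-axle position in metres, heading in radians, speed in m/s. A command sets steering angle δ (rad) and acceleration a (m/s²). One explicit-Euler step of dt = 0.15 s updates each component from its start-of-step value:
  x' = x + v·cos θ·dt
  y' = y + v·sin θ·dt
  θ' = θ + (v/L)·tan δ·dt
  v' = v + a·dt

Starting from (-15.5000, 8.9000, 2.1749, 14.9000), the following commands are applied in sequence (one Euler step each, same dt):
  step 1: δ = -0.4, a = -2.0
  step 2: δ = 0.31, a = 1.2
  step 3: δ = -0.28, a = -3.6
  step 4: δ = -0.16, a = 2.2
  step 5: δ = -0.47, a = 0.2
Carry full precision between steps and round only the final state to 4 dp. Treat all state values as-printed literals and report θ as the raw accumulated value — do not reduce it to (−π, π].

(-19.5784, 18.9369, 1.3963, 14.6000)

after step 1 (δ=-0.4, a=-2.0): (-16.769535, 10.739431, 1.859919, 14.600000)
after step 2 (δ=0.31, a=1.2): (-17.393929, 12.838534, 2.093758, 14.780000)
after step 3 (δ=-0.28, a=-3.6): (-18.501206, 14.759218, 1.881255, 14.240000)
after step 4 (δ=-0.16, a=2.2): (-19.153745, 16.793103, 1.766353, 14.570000)
after step 5 (δ=-0.47, a=0.2): (-19.578416, 18.936946, 1.396300, 14.600000)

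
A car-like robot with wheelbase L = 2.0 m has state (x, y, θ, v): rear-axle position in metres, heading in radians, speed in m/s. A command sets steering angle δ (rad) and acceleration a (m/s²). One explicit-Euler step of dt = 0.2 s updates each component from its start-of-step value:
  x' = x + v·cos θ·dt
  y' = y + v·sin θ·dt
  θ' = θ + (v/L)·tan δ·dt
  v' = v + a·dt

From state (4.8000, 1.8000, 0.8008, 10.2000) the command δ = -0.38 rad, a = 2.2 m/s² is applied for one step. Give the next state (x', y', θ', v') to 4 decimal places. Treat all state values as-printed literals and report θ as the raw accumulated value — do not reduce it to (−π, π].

(6.2201, 3.2645, 0.3934, 10.6400)

x' = 4.8000 + 10.2000·cos(0.8008)·0.2 = 6.2201
y' = 1.8000 + 10.2000·sin(0.8008)·0.2 = 3.2645
θ' = 0.8008 + (10.2000/2.0)·tan(-0.38)·0.2 = 0.3934
v' = 10.2000 + 2.2000·0.2 = 10.6400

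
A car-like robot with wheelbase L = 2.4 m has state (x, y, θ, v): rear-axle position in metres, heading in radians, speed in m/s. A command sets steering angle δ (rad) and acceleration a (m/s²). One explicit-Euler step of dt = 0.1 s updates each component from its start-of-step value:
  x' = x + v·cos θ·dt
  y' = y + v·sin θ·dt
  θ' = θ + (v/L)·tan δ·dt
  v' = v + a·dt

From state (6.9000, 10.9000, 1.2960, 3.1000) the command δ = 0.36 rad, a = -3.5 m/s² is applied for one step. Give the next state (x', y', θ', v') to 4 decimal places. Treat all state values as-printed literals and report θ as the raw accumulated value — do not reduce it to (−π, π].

x' = 6.9000 + 3.1000·cos(1.2960)·0.1 = 6.9841
y' = 10.9000 + 3.1000·sin(1.2960)·0.1 = 11.1984
θ' = 1.2960 + (3.1000/2.4)·tan(0.36)·0.1 = 1.3446
v' = 3.1000 − 3.5000·0.1 = 2.7500

(6.9841, 11.1984, 1.3446, 2.7500)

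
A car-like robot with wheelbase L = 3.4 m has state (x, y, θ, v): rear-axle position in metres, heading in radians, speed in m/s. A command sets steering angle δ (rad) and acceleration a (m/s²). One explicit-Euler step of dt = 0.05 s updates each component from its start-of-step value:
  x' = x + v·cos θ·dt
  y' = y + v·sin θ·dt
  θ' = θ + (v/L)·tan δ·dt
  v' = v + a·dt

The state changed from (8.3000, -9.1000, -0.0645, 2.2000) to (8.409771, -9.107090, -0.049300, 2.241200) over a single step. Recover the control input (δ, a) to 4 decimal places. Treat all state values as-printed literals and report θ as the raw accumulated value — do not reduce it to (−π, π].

δ = 0.4392, a = 0.8240

a = (v'−v)/dt = (0.041200)/0.05 = 0.8240
Δθ = θ'−θ = 0.015200;  (v·dt/L) = 2.2000·0.05/3.4 = 0.032353
tan δ = Δθ·L/(v·dt) = 0.469818  →  δ = 0.4392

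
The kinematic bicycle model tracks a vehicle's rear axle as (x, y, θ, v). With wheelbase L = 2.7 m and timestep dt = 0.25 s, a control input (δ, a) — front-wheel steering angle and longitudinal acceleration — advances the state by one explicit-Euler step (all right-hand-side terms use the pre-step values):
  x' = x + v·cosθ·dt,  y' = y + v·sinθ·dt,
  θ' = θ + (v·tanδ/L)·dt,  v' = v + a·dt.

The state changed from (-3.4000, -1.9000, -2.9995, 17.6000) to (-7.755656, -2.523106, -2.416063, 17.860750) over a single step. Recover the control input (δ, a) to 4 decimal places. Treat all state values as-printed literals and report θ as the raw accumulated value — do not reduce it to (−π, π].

a = (v'−v)/dt = (0.260750)/0.25 = 1.0430
Δθ = θ'−θ = 0.583437;  (v·dt/L) = 17.6000·0.25/2.7 = 1.629630
tan δ = Δθ·L/(v·dt) = 0.358018  →  δ = 0.3438

δ = 0.3438, a = 1.0430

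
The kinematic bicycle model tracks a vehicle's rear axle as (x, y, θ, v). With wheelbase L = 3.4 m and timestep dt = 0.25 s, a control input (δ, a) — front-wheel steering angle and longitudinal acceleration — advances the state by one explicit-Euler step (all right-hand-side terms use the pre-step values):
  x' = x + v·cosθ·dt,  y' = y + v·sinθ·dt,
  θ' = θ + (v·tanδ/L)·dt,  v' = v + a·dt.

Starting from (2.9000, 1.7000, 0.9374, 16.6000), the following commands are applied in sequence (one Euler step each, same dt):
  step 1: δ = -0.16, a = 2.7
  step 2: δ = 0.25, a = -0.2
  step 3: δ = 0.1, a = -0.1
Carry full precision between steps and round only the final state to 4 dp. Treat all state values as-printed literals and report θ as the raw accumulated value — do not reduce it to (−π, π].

(10.6316, 11.7250, 1.1918, 17.2000)

after step 1 (δ=-0.16, a=2.7): (5.356326, 5.044991, 0.740422, 17.275000)
after step 2 (δ=0.25, a=-0.2): (8.544357, 7.958418, 1.064763, 17.225000)
after step 3 (δ=0.1, a=-0.1): (10.631647, 11.724983, 1.191841, 17.200000)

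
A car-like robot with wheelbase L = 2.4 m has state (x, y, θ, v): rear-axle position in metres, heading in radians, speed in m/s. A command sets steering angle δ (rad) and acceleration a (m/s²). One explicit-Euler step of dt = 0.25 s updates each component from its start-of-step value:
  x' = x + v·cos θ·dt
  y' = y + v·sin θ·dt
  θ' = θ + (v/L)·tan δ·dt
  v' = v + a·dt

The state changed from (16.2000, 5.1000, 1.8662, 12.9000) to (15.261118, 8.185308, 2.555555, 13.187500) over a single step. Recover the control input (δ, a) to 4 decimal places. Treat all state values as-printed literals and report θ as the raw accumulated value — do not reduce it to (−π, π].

a = (v'−v)/dt = (0.287500)/0.25 = 1.1500
Δθ = θ'−θ = 0.689355;  (v·dt/L) = 12.9000·0.25/2.4 = 1.343750
tan δ = Δθ·L/(v·dt) = 0.513008  →  δ = 0.4740

δ = 0.4740, a = 1.1500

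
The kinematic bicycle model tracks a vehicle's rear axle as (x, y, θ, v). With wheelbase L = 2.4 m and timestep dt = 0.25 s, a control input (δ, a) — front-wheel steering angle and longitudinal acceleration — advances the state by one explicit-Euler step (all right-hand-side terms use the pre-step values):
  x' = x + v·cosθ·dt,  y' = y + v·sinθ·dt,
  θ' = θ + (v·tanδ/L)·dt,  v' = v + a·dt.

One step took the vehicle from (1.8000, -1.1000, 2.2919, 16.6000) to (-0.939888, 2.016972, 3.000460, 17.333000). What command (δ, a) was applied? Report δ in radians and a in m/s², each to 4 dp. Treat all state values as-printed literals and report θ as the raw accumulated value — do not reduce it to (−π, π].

a = (v'−v)/dt = (0.733000)/0.25 = 2.9320
Δθ = θ'−θ = 0.708560;  (v·dt/L) = 16.6000·0.25/2.4 = 1.729167
tan δ = Δθ·L/(v·dt) = 0.409770  →  δ = 0.3889

δ = 0.3889, a = 2.9320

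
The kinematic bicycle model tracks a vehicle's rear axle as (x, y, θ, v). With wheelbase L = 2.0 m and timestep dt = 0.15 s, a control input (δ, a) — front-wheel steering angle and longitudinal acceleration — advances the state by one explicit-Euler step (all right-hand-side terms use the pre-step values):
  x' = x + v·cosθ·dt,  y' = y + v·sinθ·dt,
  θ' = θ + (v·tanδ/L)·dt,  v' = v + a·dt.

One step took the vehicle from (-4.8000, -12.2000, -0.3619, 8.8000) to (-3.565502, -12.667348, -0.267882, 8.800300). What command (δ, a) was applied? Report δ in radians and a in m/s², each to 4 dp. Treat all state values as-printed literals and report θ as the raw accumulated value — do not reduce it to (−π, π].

a = (v'−v)/dt = (0.000300)/0.15 = 0.0020
Δθ = θ'−θ = 0.094018;  (v·dt/L) = 8.8000·0.15/2.0 = 0.660000
tan δ = Δθ·L/(v·dt) = 0.142452  →  δ = 0.1415

δ = 0.1415, a = 0.0020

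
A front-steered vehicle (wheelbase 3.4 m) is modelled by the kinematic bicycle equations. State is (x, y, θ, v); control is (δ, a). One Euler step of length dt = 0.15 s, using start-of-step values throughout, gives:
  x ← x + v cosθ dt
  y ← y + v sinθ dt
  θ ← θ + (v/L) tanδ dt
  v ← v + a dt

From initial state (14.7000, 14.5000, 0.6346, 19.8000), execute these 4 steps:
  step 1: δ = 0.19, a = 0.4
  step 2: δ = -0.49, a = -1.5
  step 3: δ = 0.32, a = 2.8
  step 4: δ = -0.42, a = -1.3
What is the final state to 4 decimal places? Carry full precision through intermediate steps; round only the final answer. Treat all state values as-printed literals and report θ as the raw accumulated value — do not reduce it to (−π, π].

after step 1 (δ=0.19, a=0.4): (17.091767, 16.260781, 0.802597, 19.860000)
after step 2 (δ=-0.49, a=-1.5): (19.161700, 18.403167, 0.335255, 19.635000)
after step 3 (δ=0.32, a=2.8): (21.942977, 19.372184, 0.622321, 20.055000)
after step 4 (δ=-0.42, a=-1.3): (24.387264, 21.125761, 0.227203, 19.860000)

(24.3873, 21.1258, 0.2272, 19.8600)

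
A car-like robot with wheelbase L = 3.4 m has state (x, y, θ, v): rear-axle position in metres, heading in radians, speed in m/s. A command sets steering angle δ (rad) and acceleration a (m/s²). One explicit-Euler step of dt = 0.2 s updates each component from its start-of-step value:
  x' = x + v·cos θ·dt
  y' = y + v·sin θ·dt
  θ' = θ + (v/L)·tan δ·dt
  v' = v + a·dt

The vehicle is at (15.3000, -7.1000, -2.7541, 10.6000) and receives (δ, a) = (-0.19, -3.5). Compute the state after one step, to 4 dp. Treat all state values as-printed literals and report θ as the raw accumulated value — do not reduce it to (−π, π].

(13.3372, -7.9011, -2.8740, 9.9000)

x' = 15.3000 + 10.6000·cos(-2.7541)·0.2 = 13.3372
y' = -7.1000 + 10.6000·sin(-2.7541)·0.2 = -7.9011
θ' = -2.7541 + (10.6000/3.4)·tan(-0.19)·0.2 = -2.8740
v' = 10.6000 − 3.5000·0.2 = 9.9000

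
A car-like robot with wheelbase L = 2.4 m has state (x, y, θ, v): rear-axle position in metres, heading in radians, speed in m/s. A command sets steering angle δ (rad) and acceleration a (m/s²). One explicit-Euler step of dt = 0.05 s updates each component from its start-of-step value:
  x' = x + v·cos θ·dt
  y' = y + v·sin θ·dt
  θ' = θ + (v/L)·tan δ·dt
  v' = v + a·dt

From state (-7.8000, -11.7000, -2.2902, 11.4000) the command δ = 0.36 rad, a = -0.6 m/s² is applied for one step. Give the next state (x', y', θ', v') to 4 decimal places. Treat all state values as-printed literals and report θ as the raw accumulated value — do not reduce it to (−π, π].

(-8.1756, -12.1288, -2.2008, 11.3700)

x' = -7.8000 + 11.4000·cos(-2.2902)·0.05 = -8.1756
y' = -11.7000 + 11.4000·sin(-2.2902)·0.05 = -12.1288
θ' = -2.2902 + (11.4000/2.4)·tan(0.36)·0.05 = -2.2008
v' = 11.4000 − 0.6000·0.05 = 11.3700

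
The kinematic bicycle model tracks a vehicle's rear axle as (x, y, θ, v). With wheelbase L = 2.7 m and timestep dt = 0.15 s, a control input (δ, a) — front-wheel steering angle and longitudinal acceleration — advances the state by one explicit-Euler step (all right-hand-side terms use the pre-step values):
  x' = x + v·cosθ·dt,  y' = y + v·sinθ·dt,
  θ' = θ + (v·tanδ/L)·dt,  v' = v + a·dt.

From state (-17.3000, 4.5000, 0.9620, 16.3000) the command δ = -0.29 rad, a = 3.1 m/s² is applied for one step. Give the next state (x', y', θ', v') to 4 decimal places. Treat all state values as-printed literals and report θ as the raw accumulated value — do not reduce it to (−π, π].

(-15.9018, 6.5057, 0.6918, 16.7650)

x' = -17.3000 + 16.3000·cos(0.9620)·0.15 = -15.9018
y' = 4.5000 + 16.3000·sin(0.9620)·0.15 = 6.5057
θ' = 0.9620 + (16.3000/2.7)·tan(-0.29)·0.15 = 0.6918
v' = 16.3000 + 3.1000·0.15 = 16.7650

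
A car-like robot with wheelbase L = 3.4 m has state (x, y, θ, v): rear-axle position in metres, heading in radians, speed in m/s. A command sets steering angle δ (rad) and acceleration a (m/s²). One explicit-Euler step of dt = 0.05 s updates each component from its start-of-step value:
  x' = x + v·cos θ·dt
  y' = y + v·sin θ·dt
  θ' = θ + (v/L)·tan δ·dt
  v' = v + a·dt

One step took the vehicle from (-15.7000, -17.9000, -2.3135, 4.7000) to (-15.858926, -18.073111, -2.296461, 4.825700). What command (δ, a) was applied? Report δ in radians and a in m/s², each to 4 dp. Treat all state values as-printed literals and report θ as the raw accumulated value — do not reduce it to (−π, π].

δ = 0.2417, a = 2.5140

a = (v'−v)/dt = (0.125700)/0.05 = 2.5140
Δθ = θ'−θ = 0.017039;  (v·dt/L) = 4.7000·0.05/3.4 = 0.069118
tan δ = Δθ·L/(v·dt) = 0.246522  →  δ = 0.2417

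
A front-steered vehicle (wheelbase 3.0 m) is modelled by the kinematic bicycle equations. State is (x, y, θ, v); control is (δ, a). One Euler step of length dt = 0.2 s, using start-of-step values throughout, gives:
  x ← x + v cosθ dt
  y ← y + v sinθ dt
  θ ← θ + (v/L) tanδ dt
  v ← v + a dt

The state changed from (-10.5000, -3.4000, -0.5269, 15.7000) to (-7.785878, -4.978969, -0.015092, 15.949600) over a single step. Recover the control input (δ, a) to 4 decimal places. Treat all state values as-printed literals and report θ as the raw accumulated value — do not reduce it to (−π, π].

a = (v'−v)/dt = (0.249600)/0.2 = 1.2480
Δθ = θ'−θ = 0.511808;  (v·dt/L) = 15.7000·0.2/3.0 = 1.046667
tan δ = Δθ·L/(v·dt) = 0.488989  →  δ = 0.4548

δ = 0.4548, a = 1.2480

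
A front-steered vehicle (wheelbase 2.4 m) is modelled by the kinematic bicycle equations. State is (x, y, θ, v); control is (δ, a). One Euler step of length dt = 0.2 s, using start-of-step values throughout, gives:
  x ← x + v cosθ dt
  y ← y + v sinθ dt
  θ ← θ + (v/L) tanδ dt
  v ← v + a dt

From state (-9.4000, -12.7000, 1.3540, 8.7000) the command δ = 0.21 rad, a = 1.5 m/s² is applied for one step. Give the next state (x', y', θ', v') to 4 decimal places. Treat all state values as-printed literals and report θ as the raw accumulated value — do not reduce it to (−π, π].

x' = -9.4000 + 8.7000·cos(1.3540)·0.2 = -9.0257
y' = -12.7000 + 8.7000·sin(1.3540)·0.2 = -11.0007
θ' = 1.3540 + (8.7000/2.4)·tan(0.21)·0.2 = 1.5085
v' = 8.7000 + 1.5000·0.2 = 9.0000

(-9.0257, -11.0007, 1.5085, 9.0000)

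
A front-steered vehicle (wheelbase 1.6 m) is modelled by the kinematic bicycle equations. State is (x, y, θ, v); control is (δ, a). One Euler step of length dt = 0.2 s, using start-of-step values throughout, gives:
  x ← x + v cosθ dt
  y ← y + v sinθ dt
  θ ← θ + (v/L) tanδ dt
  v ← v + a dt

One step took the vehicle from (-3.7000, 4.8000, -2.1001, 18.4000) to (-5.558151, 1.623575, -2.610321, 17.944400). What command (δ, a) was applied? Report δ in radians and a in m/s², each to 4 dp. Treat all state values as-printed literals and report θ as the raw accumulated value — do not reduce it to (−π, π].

δ = -0.2183, a = -2.2780

a = (v'−v)/dt = (-0.455600)/0.2 = -2.2780
Δθ = θ'−θ = -0.510221;  (v·dt/L) = 18.4000·0.2/1.6 = 2.300000
tan δ = Δθ·L/(v·dt) = -0.221835  →  δ = -0.2183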